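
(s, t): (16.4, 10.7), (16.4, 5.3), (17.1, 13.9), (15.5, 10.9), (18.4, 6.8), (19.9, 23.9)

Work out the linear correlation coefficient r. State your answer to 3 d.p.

n = 6, Σs = 103.7, Σt = 71.5, Σs² = 1805.15, Σt² = 1072.05, Σst = 1269.77
nΣst − ΣsΣt = 7618.62 − 7414.55 = 204.07
nΣs² − (Σs)² = 10830.9 − 10753.69 = 77.21; nΣt² − (Σt)² = 6432.3 − 5112.25 = 1320.05
r = 204.07 / √(77.21 × 1320.05) = 204.07 / 319.2508 ≈ 0.639

0.639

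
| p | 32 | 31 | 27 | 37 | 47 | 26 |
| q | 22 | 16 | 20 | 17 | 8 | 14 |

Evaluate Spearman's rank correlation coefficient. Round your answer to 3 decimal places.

Rank p: 4, 3, 2, 5, 6, 1
Rank q: 6, 3, 5, 4, 1, 2
d = rank(p) − rank(q): -2, 0, -3, 1, 5, -1; Σd² = 40
ρ = 1 − 6Σd² / [n(n²−1)] = 1 − 6×40 / (6×35) = 1 − 240/210 ≈ -0.143

-0.143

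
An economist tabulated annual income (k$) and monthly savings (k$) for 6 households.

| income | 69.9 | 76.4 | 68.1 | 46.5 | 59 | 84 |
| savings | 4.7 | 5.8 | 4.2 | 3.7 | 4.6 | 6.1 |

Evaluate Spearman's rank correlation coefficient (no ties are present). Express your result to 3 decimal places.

0.943

Rank income: 4, 5, 3, 1, 2, 6
Rank savings: 4, 5, 2, 1, 3, 6
d = rank(income) − rank(savings): 0, 0, 1, 0, -1, 0; Σd² = 2
ρ = 1 − 6Σd² / [n(n²−1)] = 1 − 6×2 / (6×35) = 1 − 12/210 ≈ 0.943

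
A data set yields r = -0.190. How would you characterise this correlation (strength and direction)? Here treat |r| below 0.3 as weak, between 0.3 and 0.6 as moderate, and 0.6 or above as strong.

weak negative

r = -0.190 < 0 so the relationship is negative.
|r| = 0.190, which falls in the weak range.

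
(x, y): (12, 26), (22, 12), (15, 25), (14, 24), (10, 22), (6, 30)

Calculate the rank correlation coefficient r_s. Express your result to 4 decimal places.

-0.6000

Rank x: 3, 6, 5, 4, 2, 1
Rank y: 5, 1, 4, 3, 2, 6
d = rank(x) − rank(y): -2, 5, 1, 1, 0, -5; Σd² = 56
ρ = 1 − 6Σd² / [n(n²−1)] = 1 − 6×56 / (6×35) = 1 − 336/210 ≈ -0.6000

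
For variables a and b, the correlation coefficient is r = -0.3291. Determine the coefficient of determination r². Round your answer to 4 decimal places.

0.1083

r² = (-0.3291)² = 0.1083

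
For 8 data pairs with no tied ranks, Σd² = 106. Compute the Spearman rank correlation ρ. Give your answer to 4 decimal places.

ρ = 1 − 6Σd² / [n(n²−1)] = 1 − 6×106 / (8×63)
  = 1 − 636/504 = 1 − 1.26190 ≈ -0.2619

-0.2619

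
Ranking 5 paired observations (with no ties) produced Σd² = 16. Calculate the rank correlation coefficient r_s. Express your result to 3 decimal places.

ρ = 1 − 6Σd² / [n(n²−1)] = 1 − 6×16 / (5×24)
  = 1 − 96/120 = 1 − 0.8000 ≈ 0.200

0.200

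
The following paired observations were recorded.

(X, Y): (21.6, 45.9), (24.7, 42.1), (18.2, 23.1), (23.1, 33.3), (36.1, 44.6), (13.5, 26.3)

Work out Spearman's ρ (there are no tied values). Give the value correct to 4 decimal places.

Rank X: 3, 5, 2, 4, 6, 1
Rank Y: 6, 4, 1, 3, 5, 2
d = rank(X) − rank(Y): -3, 1, 1, 1, 1, -1; Σd² = 14
ρ = 1 − 6Σd² / [n(n²−1)] = 1 − 6×14 / (6×35) = 1 − 84/210 ≈ 0.6000

0.6000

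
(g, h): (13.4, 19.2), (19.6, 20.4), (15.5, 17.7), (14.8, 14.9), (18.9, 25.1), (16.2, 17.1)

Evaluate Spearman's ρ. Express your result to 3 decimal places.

Rank g: 1, 6, 3, 2, 5, 4
Rank h: 4, 5, 3, 1, 6, 2
d = rank(g) − rank(h): -3, 1, 0, 1, -1, 2; Σd² = 16
ρ = 1 − 6Σd² / [n(n²−1)] = 1 − 6×16 / (6×35) = 1 − 96/210 ≈ 0.543

0.543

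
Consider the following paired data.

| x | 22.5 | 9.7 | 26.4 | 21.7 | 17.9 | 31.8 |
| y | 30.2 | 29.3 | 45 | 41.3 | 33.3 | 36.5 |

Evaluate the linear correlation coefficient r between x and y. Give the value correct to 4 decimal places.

n = 6, Σx = 130, Σy = 215.6, Σx² = 3099.84, Σy² = 7942.36, Σxy = 4804.69
nΣxy − ΣxΣy = 28828.14 − 28028 = 800.14
nΣx² − (Σx)² = 18599.04 − 16900 = 1699.04; nΣy² − (Σy)² = 47654.16 − 46483.36 = 1170.8
r = 800.14 / √(1699.04 × 1170.8) = 800.14 / 1410.4028 ≈ 0.5673

0.5673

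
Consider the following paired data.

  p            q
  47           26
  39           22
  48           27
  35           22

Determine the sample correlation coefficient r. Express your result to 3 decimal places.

n = 4, Σp = 169, Σq = 97, Σp² = 7259, Σq² = 2373, Σpq = 4146
nΣpq − ΣpΣq = 16584 − 16393 = 191
nΣp² − (Σp)² = 29036 − 28561 = 475; nΣq² − (Σq)² = 9492 − 9409 = 83
r = 191 / √(475 × 83) = 191 / 198.5573 ≈ 0.962

0.962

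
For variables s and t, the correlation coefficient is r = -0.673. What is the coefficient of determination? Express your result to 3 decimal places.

0.453

r² = (-0.673)² = 0.453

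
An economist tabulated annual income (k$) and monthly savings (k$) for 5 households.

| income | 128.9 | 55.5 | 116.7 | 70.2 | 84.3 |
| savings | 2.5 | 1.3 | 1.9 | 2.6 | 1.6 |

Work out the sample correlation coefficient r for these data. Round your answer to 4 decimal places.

n = 5, Σx = 455.6, Σy = 9.9, Σx² = 45348.88, Σy² = 20.87, Σxy = 933.53
nΣxy − ΣxΣy = 4667.65 − 4510.44 = 157.21
nΣx² − (Σx)² = 226744.4 − 207571.36 = 19173.04; nΣy² − (Σy)² = 104.35 − 98.01 = 6.34
r = 157.21 / √(19173.04 × 6.34) = 157.21 / 348.6504 ≈ 0.4509

0.4509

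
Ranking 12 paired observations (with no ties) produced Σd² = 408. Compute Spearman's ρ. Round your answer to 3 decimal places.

-0.427

ρ = 1 − 6Σd² / [n(n²−1)] = 1 − 6×408 / (12×143)
  = 1 − 2448/1716 = 1 − 1.4266 ≈ -0.427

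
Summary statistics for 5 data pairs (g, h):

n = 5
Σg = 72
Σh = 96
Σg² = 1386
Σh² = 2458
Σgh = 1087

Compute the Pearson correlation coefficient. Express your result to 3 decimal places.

-0.638

r = (nΣgh − ΣgΣh) / √[(nΣg² − (Σg)²)(nΣh² − (Σh)²)]
Numerator: 5×1087 − 72×96 = -1477
Denominator: √[(6930 − 5184)(12290 − 9216)] = √[1746 × 3074] = 2316.7227
r = -1477 / 2316.7227 ≈ -0.638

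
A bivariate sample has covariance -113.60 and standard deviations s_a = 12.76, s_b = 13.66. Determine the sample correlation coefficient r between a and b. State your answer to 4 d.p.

r = Cov(a,b) / (s_a · s_b) = -113.60 / (12.76 × 13.66)
  = -113.60 / 174.3016 ≈ -0.6517

-0.6517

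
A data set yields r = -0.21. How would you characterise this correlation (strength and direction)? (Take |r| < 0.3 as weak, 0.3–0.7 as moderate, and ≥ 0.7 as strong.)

r = -0.21 < 0 so the relationship is negative.
|r| = 0.21, which falls in the weak range.

weak negative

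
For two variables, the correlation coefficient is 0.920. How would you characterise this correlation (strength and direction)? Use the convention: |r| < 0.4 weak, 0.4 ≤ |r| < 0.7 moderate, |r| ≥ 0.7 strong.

strong positive

r = 0.920 > 0 so the relationship is positive.
|r| = 0.920, which falls in the strong range.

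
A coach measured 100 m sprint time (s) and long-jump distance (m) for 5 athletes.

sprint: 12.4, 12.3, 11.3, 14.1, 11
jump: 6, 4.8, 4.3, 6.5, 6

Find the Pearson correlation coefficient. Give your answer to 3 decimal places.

n = 5, Σx = 61.1, Σy = 27.6, Σx² = 752.55, Σy² = 155.78, Σxy = 339.68
nΣxy − ΣxΣy = 1698.4 − 1686.36 = 12.04
nΣx² − (Σx)² = 3762.75 − 3733.21 = 29.54; nΣy² − (Σy)² = 778.9 − 761.76 = 17.14
r = 12.04 / √(29.54 × 17.14) = 12.04 / 22.5015 ≈ 0.535

0.535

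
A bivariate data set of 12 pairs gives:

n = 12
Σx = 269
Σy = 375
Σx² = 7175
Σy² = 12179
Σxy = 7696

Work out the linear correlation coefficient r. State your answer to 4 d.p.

-0.9784

r = (nΣxy − ΣxΣy) / √[(nΣx² − (Σx)²)(nΣy² − (Σy)²)]
Numerator: 12×7696 − 269×375 = -8523
Denominator: √[(86100 − 72361)(146148 − 140625)] = √[13739 × 5523] = 8710.9412
r = -8523 / 8710.9412 ≈ -0.9784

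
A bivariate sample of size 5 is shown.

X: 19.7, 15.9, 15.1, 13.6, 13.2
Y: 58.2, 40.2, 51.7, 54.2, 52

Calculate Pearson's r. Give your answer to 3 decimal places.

0.248

n = 5, ΣX = 77.5, ΣY = 256.3, ΣX² = 1228.11, ΣY² = 13317.81, ΣXY = 3989.91
nΣXY − ΣXΣY = 19949.55 − 19863.25 = 86.3
nΣX² − (ΣX)² = 6140.55 − 6006.25 = 134.3; nΣY² − (ΣY)² = 66589.05 − 65689.69 = 899.36
r = 86.3 / √(134.3 × 899.36) = 86.3 / 347.5400 ≈ 0.248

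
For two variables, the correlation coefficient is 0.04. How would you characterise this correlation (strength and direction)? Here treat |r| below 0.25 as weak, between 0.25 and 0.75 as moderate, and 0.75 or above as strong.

weak positive

r = 0.04 > 0 so the relationship is positive.
|r| = 0.04, which falls in the weak range.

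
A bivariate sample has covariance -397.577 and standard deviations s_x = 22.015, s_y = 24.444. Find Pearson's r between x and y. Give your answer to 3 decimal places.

-0.739

r = Cov(x,y) / (s_x · s_y) = -397.577 / (22.015 × 24.444)
  = -397.577 / 538.1347 ≈ -0.739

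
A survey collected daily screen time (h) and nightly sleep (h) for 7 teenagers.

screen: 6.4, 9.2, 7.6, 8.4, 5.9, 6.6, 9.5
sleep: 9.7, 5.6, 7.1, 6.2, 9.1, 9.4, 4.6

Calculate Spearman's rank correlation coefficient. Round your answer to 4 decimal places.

Rank screen: 2, 6, 4, 5, 1, 3, 7
Rank sleep: 7, 2, 4, 3, 5, 6, 1
d = rank(screen) − rank(sleep): -5, 4, 0, 2, -4, -3, 6; Σd² = 106
ρ = 1 − 6Σd² / [n(n²−1)] = 1 − 6×106 / (7×48) = 1 − 636/336 ≈ -0.8929

-0.8929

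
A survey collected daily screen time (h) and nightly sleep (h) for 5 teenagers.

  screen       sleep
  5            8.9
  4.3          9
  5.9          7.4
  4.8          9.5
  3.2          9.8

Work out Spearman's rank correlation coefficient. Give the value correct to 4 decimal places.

-0.9000

Rank screen: 4, 2, 5, 3, 1
Rank sleep: 2, 3, 1, 4, 5
d = rank(screen) − rank(sleep): 2, -1, 4, -1, -4; Σd² = 38
ρ = 1 − 6Σd² / [n(n²−1)] = 1 − 6×38 / (5×24) = 1 − 228/120 ≈ -0.9000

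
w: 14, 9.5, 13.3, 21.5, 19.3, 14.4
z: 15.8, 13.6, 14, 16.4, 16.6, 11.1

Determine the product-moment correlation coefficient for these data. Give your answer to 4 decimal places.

n = 6, Σw = 92, Σz = 87.5, Σw² = 1505.24, Σz² = 1298.33, Σwz = 1369.42
nΣwz − ΣwΣz = 8216.52 − 8050 = 166.52
nΣw² − (Σw)² = 9031.44 − 8464 = 567.44; nΣz² − (Σz)² = 7789.98 − 7656.25 = 133.73
r = 166.52 / √(567.44 × 133.73) = 166.52 / 275.4701 ≈ 0.6045

0.6045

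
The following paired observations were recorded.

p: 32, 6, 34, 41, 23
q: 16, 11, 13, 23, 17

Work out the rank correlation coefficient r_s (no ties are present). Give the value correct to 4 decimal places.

Rank p: 3, 1, 4, 5, 2
Rank q: 3, 1, 2, 5, 4
d = rank(p) − rank(q): 0, 0, 2, 0, -2; Σd² = 8
ρ = 1 − 6Σd² / [n(n²−1)] = 1 − 6×8 / (5×24) = 1 − 48/120 ≈ 0.6000

0.6000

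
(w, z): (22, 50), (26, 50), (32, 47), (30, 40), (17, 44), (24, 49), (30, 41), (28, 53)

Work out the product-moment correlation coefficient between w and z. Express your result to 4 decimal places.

-0.1777

n = 8, Σw = 209, Σz = 374, Σw² = 5633, Σz² = 17636, Σwz = 9742
nΣwz − ΣwΣz = 77936 − 78166 = -230
nΣw² − (Σw)² = 45064 − 43681 = 1383; nΣz² − (Σz)² = 141088 − 139876 = 1212
r = -230 / √(1383 × 1212) = -230 / 1294.6799 ≈ -0.1777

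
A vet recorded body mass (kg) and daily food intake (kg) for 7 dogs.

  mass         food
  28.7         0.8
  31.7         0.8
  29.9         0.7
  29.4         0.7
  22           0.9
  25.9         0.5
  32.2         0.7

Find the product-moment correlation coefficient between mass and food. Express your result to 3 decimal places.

n = 7, Σx = 199.8, Σy = 5.1, Σx² = 5778.6, Σy² = 3.81, Σxy = 145.12
nΣxy − ΣxΣy = 1015.84 − 1018.98 = -3.14
nΣx² − (Σx)² = 40450.2 − 39920.04 = 530.16; nΣy² − (Σy)² = 26.67 − 26.01 = 0.66
r = -3.14 / √(530.16 × 0.66) = -3.14 / 18.7058 ≈ -0.168

-0.168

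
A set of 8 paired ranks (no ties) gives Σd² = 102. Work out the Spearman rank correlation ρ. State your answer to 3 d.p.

ρ = 1 − 6Σd² / [n(n²−1)] = 1 − 6×102 / (8×63)
  = 1 − 612/504 = 1 − 1.2143 ≈ -0.214

-0.214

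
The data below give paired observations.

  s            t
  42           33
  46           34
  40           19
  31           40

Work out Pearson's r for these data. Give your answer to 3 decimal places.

n = 4, Σs = 159, Σt = 126, Σs² = 6441, Σt² = 4206, Σst = 4950
nΣst − ΣsΣt = 19800 − 20034 = -234
nΣs² − (Σs)² = 25764 − 25281 = 483; nΣt² − (Σt)² = 16824 − 15876 = 948
r = -234 / √(483 × 948) = -234 / 676.6713 ≈ -0.346

-0.346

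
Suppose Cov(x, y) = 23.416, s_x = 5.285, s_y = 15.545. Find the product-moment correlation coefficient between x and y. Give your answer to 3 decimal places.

r = Cov(x,y) / (s_x · s_y) = 23.416 / (5.285 × 15.545)
  = 23.416 / 82.1553 ≈ 0.285

0.285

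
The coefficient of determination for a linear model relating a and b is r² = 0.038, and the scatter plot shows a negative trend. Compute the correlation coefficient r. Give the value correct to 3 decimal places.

|r| = √0.038 = 0.195
The association is negative, so r = −0.195.

-0.195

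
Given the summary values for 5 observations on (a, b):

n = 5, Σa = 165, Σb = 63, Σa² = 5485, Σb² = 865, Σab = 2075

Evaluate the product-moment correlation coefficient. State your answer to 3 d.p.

r = (nΣab − ΣaΣb) / √[(nΣa² − (Σa)²)(nΣb² − (Σb)²)]
Numerator: 5×2075 − 165×63 = -20
Denominator: √[(27425 − 27225)(4325 − 3969)] = √[200 × 356] = 266.8333
r = -20 / 266.8333 ≈ -0.075

-0.075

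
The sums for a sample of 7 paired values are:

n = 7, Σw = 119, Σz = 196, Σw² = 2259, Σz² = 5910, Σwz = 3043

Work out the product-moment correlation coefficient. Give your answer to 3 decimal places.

r = (nΣwz − ΣwΣz) / √[(nΣw² − (Σw)²)(nΣz² − (Σz)²)]
Numerator: 7×3043 − 119×196 = -2023
Denominator: √[(15813 − 14161)(41370 − 38416)] = √[1652 × 2954] = 2209.0740
r = -2023 / 2209.0740 ≈ -0.916

-0.916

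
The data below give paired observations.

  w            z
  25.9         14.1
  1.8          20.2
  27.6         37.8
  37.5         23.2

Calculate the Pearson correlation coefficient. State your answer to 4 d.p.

0.2272

n = 4, Σw = 92.8, Σz = 95.3, Σw² = 2842.06, Σz² = 2573.93, Σwz = 2314.83
nΣwz − ΣwΣz = 9259.32 − 8843.84 = 415.48
nΣw² − (Σw)² = 11368.24 − 8611.84 = 2756.4; nΣz² − (Σz)² = 10295.72 − 9082.09 = 1213.63
r = 415.48 / √(2756.4 × 1213.63) = 415.48 / 1829.0024 ≈ 0.2272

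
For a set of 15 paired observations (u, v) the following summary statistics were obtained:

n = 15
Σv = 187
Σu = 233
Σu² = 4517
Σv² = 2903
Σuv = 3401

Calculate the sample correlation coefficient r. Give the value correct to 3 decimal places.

r = (nΣuv − ΣuΣv) / √[(nΣu² − (Σu)²)(nΣv² − (Σv)²)]
Numerator: 15×3401 − 233×187 = 7444
Denominator: √[(67755 − 54289)(43545 − 34969)] = √[13466 × 8576] = 10746.3676
r = 7444 / 10746.3676 ≈ 0.693

0.693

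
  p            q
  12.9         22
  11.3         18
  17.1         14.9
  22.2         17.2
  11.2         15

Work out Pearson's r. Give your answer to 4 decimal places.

n = 5, Σp = 74.7, Σq = 87.1, Σp² = 1204.79, Σq² = 1550.85, Σpq = 1291.83
nΣpq − ΣpΣq = 6459.15 − 6506.37 = -47.22
nΣp² − (Σp)² = 6023.95 − 5580.09 = 443.86; nΣq² − (Σq)² = 7754.25 − 7586.41 = 167.84
r = -47.22 / √(443.86 × 167.84) = -47.22 / 272.9422 ≈ -0.1730

-0.1730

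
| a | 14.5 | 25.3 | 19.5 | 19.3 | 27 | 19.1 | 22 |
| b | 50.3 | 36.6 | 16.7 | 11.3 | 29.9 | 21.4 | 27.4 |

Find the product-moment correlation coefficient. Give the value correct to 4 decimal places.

n = 7, Σa = 146.7, Σb = 193.6, Σa² = 3180.89, Σb² = 6378.96, Σab = 4017.91
nΣab − ΣaΣb = 28125.37 − 28401.12 = -275.75
nΣa² − (Σa)² = 22266.23 − 21520.89 = 745.34; nΣb² − (Σb)² = 44652.72 − 37480.96 = 7171.76
r = -275.75 / √(745.34 × 7171.76) = -275.75 / 2312.0120 ≈ -0.1193

-0.1193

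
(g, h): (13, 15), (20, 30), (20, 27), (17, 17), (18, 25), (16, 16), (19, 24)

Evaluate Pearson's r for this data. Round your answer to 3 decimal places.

n = 7, Σg = 123, Σh = 154, Σg² = 2199, Σh² = 3600, Σgh = 2786
nΣgh − ΣgΣh = 19502 − 18942 = 560
nΣg² − (Σg)² = 15393 − 15129 = 264; nΣh² − (Σh)² = 25200 − 23716 = 1484
r = 560 / √(264 × 1484) = 560 / 625.9201 ≈ 0.895

0.895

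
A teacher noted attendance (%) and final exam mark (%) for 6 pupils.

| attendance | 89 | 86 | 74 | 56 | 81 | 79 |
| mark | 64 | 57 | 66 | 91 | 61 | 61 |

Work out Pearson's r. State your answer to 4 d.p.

-0.9135

n = 6, Σx = 465, Σy = 400, Σx² = 36731, Σy² = 27424, Σxy = 30338
nΣxy − ΣxΣy = 182028 − 186000 = -3972
nΣx² − (Σx)² = 220386 − 216225 = 4161; nΣy² − (Σy)² = 164544 − 160000 = 4544
r = -3972 / √(4161 × 4544) = -3972 / 4348.2852 ≈ -0.9135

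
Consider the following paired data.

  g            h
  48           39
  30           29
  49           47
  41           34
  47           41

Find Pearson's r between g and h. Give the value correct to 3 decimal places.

n = 5, Σg = 215, Σh = 190, Σg² = 9495, Σh² = 7408, Σgh = 8366
nΣgh − ΣgΣh = 41830 − 40850 = 980
nΣg² − (Σg)² = 47475 − 46225 = 1250; nΣh² − (Σh)² = 37040 − 36100 = 940
r = 980 / √(1250 × 940) = 980 / 1083.9742 ≈ 0.904

0.904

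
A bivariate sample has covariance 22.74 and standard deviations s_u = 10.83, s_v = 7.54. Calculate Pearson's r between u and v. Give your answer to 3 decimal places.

0.278

r = Cov(u,v) / (s_u · s_v) = 22.74 / (10.83 × 7.54)
  = 22.74 / 81.6582 ≈ 0.278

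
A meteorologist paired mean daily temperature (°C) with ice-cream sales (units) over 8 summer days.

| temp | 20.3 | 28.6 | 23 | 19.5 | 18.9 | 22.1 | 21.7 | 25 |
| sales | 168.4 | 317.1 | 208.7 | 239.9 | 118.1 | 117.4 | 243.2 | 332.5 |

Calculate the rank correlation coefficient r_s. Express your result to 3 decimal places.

0.571

Rank temp: 3, 8, 6, 2, 1, 5, 4, 7
Rank sales: 3, 7, 4, 5, 2, 1, 6, 8
d = rank(temp) − rank(sales): 0, 1, 2, -3, -1, 4, -2, -1; Σd² = 36
ρ = 1 − 6Σd² / [n(n²−1)] = 1 − 6×36 / (8×63) = 1 − 216/504 ≈ 0.571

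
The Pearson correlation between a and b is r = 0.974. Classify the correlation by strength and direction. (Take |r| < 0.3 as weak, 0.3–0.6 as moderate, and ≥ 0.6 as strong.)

r = 0.974 > 0 so the relationship is positive.
|r| = 0.974, which falls in the strong range.

strong positive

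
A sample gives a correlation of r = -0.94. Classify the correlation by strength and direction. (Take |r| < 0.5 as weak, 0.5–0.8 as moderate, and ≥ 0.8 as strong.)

r = -0.94 < 0 so the relationship is negative.
|r| = 0.94, which falls in the strong range.

strong negative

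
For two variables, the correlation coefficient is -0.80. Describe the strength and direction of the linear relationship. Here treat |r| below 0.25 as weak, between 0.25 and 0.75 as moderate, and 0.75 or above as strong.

r = -0.80 < 0 so the relationship is negative.
|r| = 0.80, which falls in the strong range.

strong negative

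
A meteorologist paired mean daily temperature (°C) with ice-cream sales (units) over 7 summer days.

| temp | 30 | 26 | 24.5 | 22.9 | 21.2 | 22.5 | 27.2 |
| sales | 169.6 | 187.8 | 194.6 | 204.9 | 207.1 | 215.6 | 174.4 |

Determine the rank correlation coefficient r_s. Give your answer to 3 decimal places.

Rank temp: 7, 5, 4, 3, 1, 2, 6
Rank sales: 1, 3, 4, 5, 6, 7, 2
d = rank(temp) − rank(sales): 6, 2, 0, -2, -5, -5, 4; Σd² = 110
ρ = 1 − 6Σd² / [n(n²−1)] = 1 − 6×110 / (7×48) = 1 − 660/336 ≈ -0.964

-0.964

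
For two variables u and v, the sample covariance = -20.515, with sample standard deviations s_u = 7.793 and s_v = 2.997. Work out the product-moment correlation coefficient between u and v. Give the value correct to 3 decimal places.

r = Cov(u,v) / (s_u · s_v) = -20.515 / (7.793 × 2.997)
  = -20.515 / 23.3556 ≈ -0.878

-0.878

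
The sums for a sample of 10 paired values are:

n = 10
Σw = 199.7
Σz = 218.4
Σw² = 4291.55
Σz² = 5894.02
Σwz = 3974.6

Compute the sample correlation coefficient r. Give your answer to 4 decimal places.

-0.6622

r = (nΣwz − ΣwΣz) / √[(nΣw² − (Σw)²)(nΣz² − (Σz)²)]
Numerator: 10×3974.6 − 199.7×218.4 = -3868.48
Denominator: √[(42915.5 − 39880.09)(58940.2 − 47698.56)] = √[3035.41 × 11241.64] = 5841.4884
r = -3868.48 / 5841.4884 ≈ -0.6622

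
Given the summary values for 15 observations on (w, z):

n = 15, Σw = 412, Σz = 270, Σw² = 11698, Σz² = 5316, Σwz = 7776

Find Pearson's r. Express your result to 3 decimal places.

0.863

r = (nΣwz − ΣwΣz) / √[(nΣw² − (Σw)²)(nΣz² − (Σz)²)]
Numerator: 15×7776 − 412×270 = 5400
Denominator: √[(175470 − 169744)(79740 − 72900)] = √[5726 × 6840] = 6258.2617
r = 5400 / 6258.2617 ≈ 0.863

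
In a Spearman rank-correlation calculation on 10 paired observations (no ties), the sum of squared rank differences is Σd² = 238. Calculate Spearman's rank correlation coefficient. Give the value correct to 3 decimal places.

ρ = 1 − 6Σd² / [n(n²−1)] = 1 − 6×238 / (10×99)
  = 1 − 1428/990 = 1 − 1.4424 ≈ -0.442

-0.442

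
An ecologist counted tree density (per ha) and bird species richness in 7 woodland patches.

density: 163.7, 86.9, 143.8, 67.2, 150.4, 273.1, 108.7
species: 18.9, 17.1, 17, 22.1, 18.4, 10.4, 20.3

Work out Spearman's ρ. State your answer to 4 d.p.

Rank density: 6, 2, 4, 1, 5, 7, 3
Rank species: 5, 3, 2, 7, 4, 1, 6
d = rank(density) − rank(species): 1, -1, 2, -6, 1, 6, -3; Σd² = 88
ρ = 1 − 6Σd² / [n(n²−1)] = 1 − 6×88 / (7×48) = 1 − 528/336 ≈ -0.5714

-0.5714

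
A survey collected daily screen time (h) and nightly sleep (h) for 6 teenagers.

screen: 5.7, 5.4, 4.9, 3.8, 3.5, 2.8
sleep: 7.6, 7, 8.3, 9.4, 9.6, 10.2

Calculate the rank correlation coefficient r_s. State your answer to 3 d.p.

Rank screen: 6, 5, 4, 3, 2, 1
Rank sleep: 2, 1, 3, 4, 5, 6
d = rank(screen) − rank(sleep): 4, 4, 1, -1, -3, -5; Σd² = 68
ρ = 1 − 6Σd² / [n(n²−1)] = 1 − 6×68 / (6×35) = 1 − 408/210 ≈ -0.943

-0.943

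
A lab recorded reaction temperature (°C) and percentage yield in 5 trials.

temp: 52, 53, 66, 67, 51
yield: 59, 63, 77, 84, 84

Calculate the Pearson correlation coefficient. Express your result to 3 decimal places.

n = 5, Σx = 289, Σy = 367, Σx² = 16959, Σy² = 27491, Σxy = 21401
nΣxy − ΣxΣy = 107005 − 106063 = 942
nΣx² − (Σx)² = 84795 − 83521 = 1274; nΣy² − (Σy)² = 137455 − 134689 = 2766
r = 942 / √(1274 × 2766) = 942 / 1877.2011 ≈ 0.502

0.502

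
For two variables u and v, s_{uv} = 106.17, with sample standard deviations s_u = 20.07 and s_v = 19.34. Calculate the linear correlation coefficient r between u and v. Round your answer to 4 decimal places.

r = Cov(u,v) / (s_u · s_v) = 106.17 / (20.07 × 19.34)
  = 106.17 / 388.1538 ≈ 0.2735

0.2735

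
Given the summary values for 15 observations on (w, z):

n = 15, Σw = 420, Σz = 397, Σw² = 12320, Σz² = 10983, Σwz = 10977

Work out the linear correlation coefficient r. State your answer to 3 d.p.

r = (nΣwz − ΣwΣz) / √[(nΣw² − (Σw)²)(nΣz² − (Σz)²)]
Numerator: 15×10977 − 420×397 = -2085
Denominator: √[(184800 − 176400)(164745 − 157609)] = √[8400 × 7136] = 7742.2477
r = -2085 / 7742.2477 ≈ -0.269

-0.269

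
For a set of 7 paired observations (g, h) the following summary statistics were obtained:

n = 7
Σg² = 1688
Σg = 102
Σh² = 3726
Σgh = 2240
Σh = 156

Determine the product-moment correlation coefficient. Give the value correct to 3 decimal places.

r = (nΣgh − ΣgΣh) / √[(nΣg² − (Σg)²)(nΣh² − (Σh)²)]
Numerator: 7×2240 − 102×156 = -232
Denominator: √[(11816 − 10404)(26082 − 24336)] = √[1412 × 1746] = 1570.1439
r = -232 / 1570.1439 ≈ -0.148

-0.148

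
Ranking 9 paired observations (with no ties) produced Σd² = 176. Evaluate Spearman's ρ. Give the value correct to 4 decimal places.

ρ = 1 − 6Σd² / [n(n²−1)] = 1 − 6×176 / (9×80)
  = 1 − 1056/720 = 1 − 1.46667 ≈ -0.4667

-0.4667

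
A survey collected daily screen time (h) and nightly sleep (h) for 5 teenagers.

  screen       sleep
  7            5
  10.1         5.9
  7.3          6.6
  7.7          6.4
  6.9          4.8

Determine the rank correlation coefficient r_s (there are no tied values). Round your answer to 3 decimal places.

Rank screen: 2, 5, 3, 4, 1
Rank sleep: 2, 3, 5, 4, 1
d = rank(screen) − rank(sleep): 0, 2, -2, 0, 0; Σd² = 8
ρ = 1 − 6Σd² / [n(n²−1)] = 1 − 6×8 / (5×24) = 1 − 48/120 ≈ 0.600

0.600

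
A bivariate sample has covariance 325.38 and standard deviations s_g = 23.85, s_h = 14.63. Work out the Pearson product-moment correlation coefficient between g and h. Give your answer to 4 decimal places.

r = Cov(g,h) / (s_g · s_h) = 325.38 / (23.85 × 14.63)
  = 325.38 / 348.9255 ≈ 0.9325

0.9325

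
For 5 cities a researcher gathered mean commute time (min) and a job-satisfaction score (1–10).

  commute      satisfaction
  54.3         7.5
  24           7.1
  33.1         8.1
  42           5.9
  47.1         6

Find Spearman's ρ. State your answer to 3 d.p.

-0.100

Rank commute: 5, 1, 2, 3, 4
Rank satisfaction: 4, 3, 5, 1, 2
d = rank(commute) − rank(satisfaction): 1, -2, -3, 2, 2; Σd² = 22
ρ = 1 − 6Σd² / [n(n²−1)] = 1 − 6×22 / (5×24) = 1 − 132/120 ≈ -0.100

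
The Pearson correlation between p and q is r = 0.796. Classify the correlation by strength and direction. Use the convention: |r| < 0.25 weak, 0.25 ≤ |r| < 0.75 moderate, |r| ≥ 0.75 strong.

strong positive

r = 0.796 > 0 so the relationship is positive.
|r| = 0.796, which falls in the strong range.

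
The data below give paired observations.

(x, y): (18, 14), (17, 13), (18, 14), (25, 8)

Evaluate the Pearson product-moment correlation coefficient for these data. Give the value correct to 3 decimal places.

n = 4, Σx = 78, Σy = 49, Σx² = 1562, Σy² = 625, Σxy = 925
nΣxy − ΣxΣy = 3700 − 3822 = -122
nΣx² − (Σx)² = 6248 − 6084 = 164; nΣy² − (Σy)² = 2500 − 2401 = 99
r = -122 / √(164 × 99) = -122 / 127.4206 ≈ -0.957

-0.957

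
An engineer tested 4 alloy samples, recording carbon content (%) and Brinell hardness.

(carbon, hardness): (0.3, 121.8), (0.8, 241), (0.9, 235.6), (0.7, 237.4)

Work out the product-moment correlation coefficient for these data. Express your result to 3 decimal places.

0.946

n = 4, Σx = 2.7, Σy = 835.8, Σx² = 2.03, Σy² = 184782.36, Σxy = 607.56
nΣxy − ΣxΣy = 2430.24 − 2256.66 = 173.58
nΣx² − (Σx)² = 8.12 − 7.29 = 0.83; nΣy² − (Σy)² = 739129.44 − 698561.64 = 40567.8
r = 173.58 / √(0.83 × 40567.8) = 173.58 / 183.4973 ≈ 0.946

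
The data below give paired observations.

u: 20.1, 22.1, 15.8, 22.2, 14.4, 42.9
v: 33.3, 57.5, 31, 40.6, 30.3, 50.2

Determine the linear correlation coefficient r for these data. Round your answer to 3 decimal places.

n = 6, Σu = 137.5, Σv = 242.9, Σu² = 3682.67, Σv² = 10462.63, Σuv = 5921.1
nΣuv − ΣuΣv = 35526.6 − 33398.75 = 2127.85
nΣu² − (Σu)² = 22096.02 − 18906.25 = 3189.77; nΣv² − (Σv)² = 62775.78 − 59000.41 = 3775.37
r = 2127.85 / √(3189.77 × 3775.37) = 2127.85 / 3470.2395 ≈ 0.613

0.613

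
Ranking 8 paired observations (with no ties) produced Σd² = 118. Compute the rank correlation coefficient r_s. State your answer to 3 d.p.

-0.405

ρ = 1 − 6Σd² / [n(n²−1)] = 1 − 6×118 / (8×63)
  = 1 − 708/504 = 1 − 1.4048 ≈ -0.405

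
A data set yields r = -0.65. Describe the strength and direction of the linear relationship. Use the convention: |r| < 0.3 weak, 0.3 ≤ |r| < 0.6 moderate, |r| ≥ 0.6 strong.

strong negative

r = -0.65 < 0 so the relationship is negative.
|r| = 0.65, which falls in the strong range.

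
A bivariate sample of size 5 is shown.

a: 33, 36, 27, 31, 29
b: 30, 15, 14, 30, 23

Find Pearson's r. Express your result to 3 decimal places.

n = 5, Σa = 156, Σb = 112, Σa² = 4916, Σb² = 2750, Σab = 3505
nΣab − ΣaΣb = 17525 − 17472 = 53
nΣa² − (Σa)² = 24580 − 24336 = 244; nΣb² − (Σb)² = 13750 − 12544 = 1206
r = 53 / √(244 × 1206) = 53 / 542.4611 ≈ 0.098

0.098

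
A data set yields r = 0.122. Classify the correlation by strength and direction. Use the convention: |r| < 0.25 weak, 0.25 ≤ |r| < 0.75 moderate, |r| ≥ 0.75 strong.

r = 0.122 > 0 so the relationship is positive.
|r| = 0.122, which falls in the weak range.

weak positive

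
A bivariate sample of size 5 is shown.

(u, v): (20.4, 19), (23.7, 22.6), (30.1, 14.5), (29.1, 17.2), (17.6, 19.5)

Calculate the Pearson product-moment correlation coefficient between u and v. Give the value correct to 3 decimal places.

n = 5, Σu = 120.9, Σv = 92.8, Σu² = 3040.43, Σv² = 1758.1, Σuv = 2203.39
nΣuv − ΣuΣv = 11016.95 − 11219.52 = -202.57
nΣu² − (Σu)² = 15202.15 − 14616.81 = 585.34; nΣv² − (Σv)² = 8790.5 − 8611.84 = 178.66
r = -202.57 / √(585.34 × 178.66) = -202.57 / 323.3834 ≈ -0.626

-0.626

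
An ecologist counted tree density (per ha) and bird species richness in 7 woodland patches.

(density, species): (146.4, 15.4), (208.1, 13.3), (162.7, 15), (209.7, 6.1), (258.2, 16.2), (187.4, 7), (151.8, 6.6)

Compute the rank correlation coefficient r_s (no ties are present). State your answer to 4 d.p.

0.0000

Rank density: 1, 5, 3, 6, 7, 4, 2
Rank species: 6, 4, 5, 1, 7, 3, 2
d = rank(density) − rank(species): -5, 1, -2, 5, 0, 1, 0; Σd² = 56
ρ = 1 − 6Σd² / [n(n²−1)] = 1 − 6×56 / (7×48) = 1 − 336/336 ≈ 0.0000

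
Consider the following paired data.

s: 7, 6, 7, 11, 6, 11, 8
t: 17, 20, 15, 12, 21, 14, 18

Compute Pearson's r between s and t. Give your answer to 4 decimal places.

n = 7, Σs = 56, Σt = 117, Σs² = 476, Σt² = 2019, Σst = 900
nΣst − ΣsΣt = 6300 − 6552 = -252
nΣs² − (Σs)² = 3332 − 3136 = 196; nΣt² − (Σt)² = 14133 − 13689 = 444
r = -252 / √(196 × 444) = -252 / 294.9983 ≈ -0.8542

-0.8542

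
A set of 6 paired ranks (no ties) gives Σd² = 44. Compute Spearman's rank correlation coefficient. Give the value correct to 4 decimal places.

-0.2571

ρ = 1 − 6Σd² / [n(n²−1)] = 1 − 6×44 / (6×35)
  = 1 − 264/210 = 1 − 1.25714 ≈ -0.2571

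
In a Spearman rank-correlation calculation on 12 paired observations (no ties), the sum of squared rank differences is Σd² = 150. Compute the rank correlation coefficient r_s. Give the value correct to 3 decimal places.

ρ = 1 − 6Σd² / [n(n²−1)] = 1 − 6×150 / (12×143)
  = 1 − 900/1716 = 1 − 0.5245 ≈ 0.476

0.476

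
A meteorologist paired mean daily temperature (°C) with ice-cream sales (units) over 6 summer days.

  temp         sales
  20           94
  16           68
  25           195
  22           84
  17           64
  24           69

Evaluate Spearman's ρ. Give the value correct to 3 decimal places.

0.714

Rank temp: 3, 1, 6, 4, 2, 5
Rank sales: 5, 2, 6, 4, 1, 3
d = rank(temp) − rank(sales): -2, -1, 0, 0, 1, 2; Σd² = 10
ρ = 1 − 6Σd² / [n(n²−1)] = 1 − 6×10 / (6×35) = 1 − 60/210 ≈ 0.714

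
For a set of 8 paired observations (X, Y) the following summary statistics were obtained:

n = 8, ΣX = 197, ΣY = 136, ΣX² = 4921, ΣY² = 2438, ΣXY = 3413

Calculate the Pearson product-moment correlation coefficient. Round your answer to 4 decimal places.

0.6821

r = (nΣXY − ΣXΣY) / √[(nΣX² − (ΣX)²)(nΣY² − (ΣY)²)]
Numerator: 8×3413 − 197×136 = 512
Denominator: √[(39368 − 38809)(19504 − 18496)] = √[559 × 1008] = 750.6477
r = 512 / 750.6477 ≈ 0.6821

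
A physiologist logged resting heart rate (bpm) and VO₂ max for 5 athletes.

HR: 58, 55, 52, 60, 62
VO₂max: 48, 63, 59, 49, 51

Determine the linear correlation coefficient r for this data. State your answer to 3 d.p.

-0.749

n = 5, Σx = 287, Σy = 270, Σx² = 16537, Σy² = 14756, Σxy = 15419
nΣxy − ΣxΣy = 77095 − 77490 = -395
nΣx² − (Σx)² = 82685 − 82369 = 316; nΣy² − (Σy)² = 73780 − 72900 = 880
r = -395 / √(316 × 880) = -395 / 527.3329 ≈ -0.749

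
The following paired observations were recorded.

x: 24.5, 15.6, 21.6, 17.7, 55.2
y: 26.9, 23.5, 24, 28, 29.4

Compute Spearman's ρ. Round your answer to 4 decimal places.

0.7000

Rank x: 4, 1, 3, 2, 5
Rank y: 3, 1, 2, 4, 5
d = rank(x) − rank(y): 1, 0, 1, -2, 0; Σd² = 6
ρ = 1 − 6Σd² / [n(n²−1)] = 1 − 6×6 / (5×24) = 1 − 36/120 ≈ 0.7000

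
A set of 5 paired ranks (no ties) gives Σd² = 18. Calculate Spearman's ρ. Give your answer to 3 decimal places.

ρ = 1 − 6Σd² / [n(n²−1)] = 1 − 6×18 / (5×24)
  = 1 − 108/120 = 1 − 0.9000 ≈ 0.100

0.100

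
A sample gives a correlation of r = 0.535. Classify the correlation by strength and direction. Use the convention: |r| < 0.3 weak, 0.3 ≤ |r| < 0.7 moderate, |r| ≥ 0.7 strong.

moderate positive

r = 0.535 > 0 so the relationship is positive.
|r| = 0.535, which falls in the moderate range.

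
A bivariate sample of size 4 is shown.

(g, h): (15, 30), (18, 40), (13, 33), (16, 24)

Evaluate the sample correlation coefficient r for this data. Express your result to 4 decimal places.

n = 4, Σg = 62, Σh = 127, Σg² = 974, Σh² = 4165, Σgh = 1983
nΣgh − ΣgΣh = 7932 − 7874 = 58
nΣg² − (Σg)² = 3896 − 3844 = 52; nΣh² − (Σh)² = 16660 − 16129 = 531
r = 58 / √(52 × 531) = 58 / 166.1686 ≈ 0.3490

0.3490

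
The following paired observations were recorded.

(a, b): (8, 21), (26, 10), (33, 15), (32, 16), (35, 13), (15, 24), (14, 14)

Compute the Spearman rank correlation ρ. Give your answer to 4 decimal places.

Rank a: 1, 4, 6, 5, 7, 3, 2
Rank b: 6, 1, 4, 5, 2, 7, 3
d = rank(a) − rank(b): -5, 3, 2, 0, 5, -4, -1; Σd² = 80
ρ = 1 − 6Σd² / [n(n²−1)] = 1 − 6×80 / (7×48) = 1 − 480/336 ≈ -0.4286

-0.4286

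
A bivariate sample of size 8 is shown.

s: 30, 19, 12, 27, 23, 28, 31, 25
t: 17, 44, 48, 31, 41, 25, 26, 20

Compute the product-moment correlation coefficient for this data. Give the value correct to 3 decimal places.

-0.850

n = 8, Σs = 195, Σt = 252, Σs² = 5033, Σt² = 8872, Σst = 5708
nΣst − ΣsΣt = 45664 − 49140 = -3476
nΣs² − (Σs)² = 40264 − 38025 = 2239; nΣt² − (Σt)² = 70976 − 63504 = 7472
r = -3476 / √(2239 × 7472) = -3476 / 4090.2088 ≈ -0.850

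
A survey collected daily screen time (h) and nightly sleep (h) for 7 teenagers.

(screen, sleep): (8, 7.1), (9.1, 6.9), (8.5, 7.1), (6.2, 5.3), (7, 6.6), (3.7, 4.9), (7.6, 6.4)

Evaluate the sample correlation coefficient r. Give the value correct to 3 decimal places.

0.913

n = 7, Σx = 50.1, Σy = 44.3, Σx² = 377.95, Σy² = 285.05, Σxy = 325.77
nΣxy − ΣxΣy = 2280.39 − 2219.43 = 60.96
nΣx² − (Σx)² = 2645.65 − 2510.01 = 135.64; nΣy² − (Σy)² = 1995.35 − 1962.49 = 32.86
r = 60.96 / √(135.64 × 32.86) = 60.96 / 66.7617 ≈ 0.913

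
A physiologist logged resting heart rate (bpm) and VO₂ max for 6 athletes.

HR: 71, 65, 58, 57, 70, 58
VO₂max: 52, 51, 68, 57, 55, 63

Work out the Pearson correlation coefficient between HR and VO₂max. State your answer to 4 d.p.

n = 6, Σx = 379, Σy = 346, Σx² = 24143, Σy² = 20172, Σxy = 21704
nΣxy − ΣxΣy = 130224 − 131134 = -910
nΣx² − (Σx)² = 144858 − 143641 = 1217; nΣy² − (Σy)² = 121032 − 119716 = 1316
r = -910 / √(1217 × 1316) = -910 / 1265.5323 ≈ -0.7191

-0.7191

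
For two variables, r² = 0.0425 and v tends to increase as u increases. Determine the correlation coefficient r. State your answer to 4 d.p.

|r| = √0.0425 = 0.2062
The association is positive, so r = 0.2062.

0.2062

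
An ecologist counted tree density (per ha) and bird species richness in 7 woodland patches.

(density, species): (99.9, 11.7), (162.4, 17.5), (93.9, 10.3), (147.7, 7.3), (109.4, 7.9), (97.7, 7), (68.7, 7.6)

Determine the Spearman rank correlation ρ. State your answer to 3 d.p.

0.321

Rank density: 4, 7, 2, 6, 5, 3, 1
Rank species: 6, 7, 5, 2, 4, 1, 3
d = rank(density) − rank(species): -2, 0, -3, 4, 1, 2, -2; Σd² = 38
ρ = 1 − 6Σd² / [n(n²−1)] = 1 − 6×38 / (7×48) = 1 − 228/336 ≈ 0.321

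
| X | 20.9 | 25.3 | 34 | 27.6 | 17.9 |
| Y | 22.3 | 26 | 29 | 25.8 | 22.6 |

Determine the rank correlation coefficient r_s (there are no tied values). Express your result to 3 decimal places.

Rank X: 2, 3, 5, 4, 1
Rank Y: 1, 4, 5, 3, 2
d = rank(X) − rank(Y): 1, -1, 0, 1, -1; Σd² = 4
ρ = 1 − 6Σd² / [n(n²−1)] = 1 − 6×4 / (5×24) = 1 − 24/120 ≈ 0.800

0.800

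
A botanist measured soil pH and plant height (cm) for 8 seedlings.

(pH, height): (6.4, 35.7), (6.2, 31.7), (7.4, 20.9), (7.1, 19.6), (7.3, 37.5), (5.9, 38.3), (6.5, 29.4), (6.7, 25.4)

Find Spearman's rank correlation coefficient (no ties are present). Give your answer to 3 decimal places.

-0.571

Rank pH: 3, 2, 8, 6, 7, 1, 4, 5
Rank height: 6, 5, 2, 1, 7, 8, 4, 3
d = rank(pH) − rank(height): -3, -3, 6, 5, 0, -7, 0, 2; Σd² = 132
ρ = 1 − 6Σd² / [n(n²−1)] = 1 − 6×132 / (8×63) = 1 − 792/504 ≈ -0.571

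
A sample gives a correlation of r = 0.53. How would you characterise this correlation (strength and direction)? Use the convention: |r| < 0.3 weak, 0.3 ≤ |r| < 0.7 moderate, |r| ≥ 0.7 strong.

r = 0.53 > 0 so the relationship is positive.
|r| = 0.53, which falls in the moderate range.

moderate positive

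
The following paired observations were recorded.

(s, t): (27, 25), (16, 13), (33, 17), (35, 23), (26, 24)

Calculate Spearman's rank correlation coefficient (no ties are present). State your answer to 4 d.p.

0.2000

Rank s: 3, 1, 4, 5, 2
Rank t: 5, 1, 2, 3, 4
d = rank(s) − rank(t): -2, 0, 2, 2, -2; Σd² = 16
ρ = 1 − 6Σd² / [n(n²−1)] = 1 − 6×16 / (5×24) = 1 − 96/120 ≈ 0.2000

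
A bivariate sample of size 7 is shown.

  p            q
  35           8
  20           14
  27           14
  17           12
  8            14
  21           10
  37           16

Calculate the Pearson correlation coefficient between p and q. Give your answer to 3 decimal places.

n = 7, Σp = 165, Σq = 88, Σp² = 4517, Σq² = 1152, Σpq = 2056
nΣpq − ΣpΣq = 14392 − 14520 = -128
nΣp² − (Σp)² = 31619 − 27225 = 4394; nΣq² − (Σq)² = 8064 − 7744 = 320
r = -128 / √(4394 × 320) = -128 / 1185.7824 ≈ -0.108

-0.108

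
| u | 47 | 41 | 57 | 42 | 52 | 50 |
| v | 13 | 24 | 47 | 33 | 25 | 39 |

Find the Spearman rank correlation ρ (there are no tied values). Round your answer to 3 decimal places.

Rank u: 3, 1, 6, 2, 5, 4
Rank v: 1, 2, 6, 4, 3, 5
d = rank(u) − rank(v): 2, -1, 0, -2, 2, -1; Σd² = 14
ρ = 1 − 6Σd² / [n(n²−1)] = 1 − 6×14 / (6×35) = 1 − 84/210 ≈ 0.600

0.600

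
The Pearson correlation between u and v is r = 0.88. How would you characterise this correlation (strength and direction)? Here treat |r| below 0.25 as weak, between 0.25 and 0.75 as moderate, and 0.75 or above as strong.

strong positive

r = 0.88 > 0 so the relationship is positive.
|r| = 0.88, which falls in the strong range.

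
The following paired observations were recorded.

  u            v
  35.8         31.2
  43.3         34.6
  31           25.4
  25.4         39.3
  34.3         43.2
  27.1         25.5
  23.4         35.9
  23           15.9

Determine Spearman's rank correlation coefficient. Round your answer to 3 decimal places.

Rank u: 7, 8, 5, 3, 6, 4, 2, 1
Rank v: 4, 5, 2, 7, 8, 3, 6, 1
d = rank(u) − rank(v): 3, 3, 3, -4, -2, 1, -4, 0; Σd² = 64
ρ = 1 − 6Σd² / [n(n²−1)] = 1 − 6×64 / (8×63) = 1 − 384/504 ≈ 0.238

0.238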